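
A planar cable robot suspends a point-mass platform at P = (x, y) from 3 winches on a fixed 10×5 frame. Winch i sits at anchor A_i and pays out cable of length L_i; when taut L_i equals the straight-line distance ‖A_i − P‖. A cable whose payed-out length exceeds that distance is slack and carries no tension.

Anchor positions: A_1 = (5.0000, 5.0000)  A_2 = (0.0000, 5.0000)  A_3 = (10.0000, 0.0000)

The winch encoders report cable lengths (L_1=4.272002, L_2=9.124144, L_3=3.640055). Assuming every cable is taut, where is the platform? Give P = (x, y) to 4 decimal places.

(9.0000, 3.5000)

expand ‖A_i−P‖²=L_i² and subtract eq 1 (k_i ≔ ‖A_i‖²−L_i²)
k_1 = 25.0000+25.0000−18.2500 = 31.7500
eq1−eq2 → [10.0000  0.0000]·P = 90.0000
eq1−eq3 → [-10.0000  10.0000]·P = -55.0000
2×2 solve → P = (9.0000, 3.5000)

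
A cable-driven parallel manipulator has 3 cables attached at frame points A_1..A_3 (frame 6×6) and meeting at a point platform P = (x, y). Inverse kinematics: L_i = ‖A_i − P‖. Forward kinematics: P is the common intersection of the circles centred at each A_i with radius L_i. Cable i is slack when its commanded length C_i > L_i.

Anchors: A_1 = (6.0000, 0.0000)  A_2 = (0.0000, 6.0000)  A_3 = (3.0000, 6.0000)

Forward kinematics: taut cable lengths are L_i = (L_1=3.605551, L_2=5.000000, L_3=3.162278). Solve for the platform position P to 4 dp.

(4.0000, 3.0000)

expand ‖A_i−P‖²=L_i² and subtract eq 1 (c_i ≔ ‖A_i‖²−L_i²)
c_1 = 36.0000+0.0000−13.0000 = 23.0000
eq1−eq2 → [12.0000  -12.0000]·P = 12.0000
eq1−eq3 → [6.0000  -12.0000]·P = -12.0000
2×2 solve → P = (4.0000, 3.0000)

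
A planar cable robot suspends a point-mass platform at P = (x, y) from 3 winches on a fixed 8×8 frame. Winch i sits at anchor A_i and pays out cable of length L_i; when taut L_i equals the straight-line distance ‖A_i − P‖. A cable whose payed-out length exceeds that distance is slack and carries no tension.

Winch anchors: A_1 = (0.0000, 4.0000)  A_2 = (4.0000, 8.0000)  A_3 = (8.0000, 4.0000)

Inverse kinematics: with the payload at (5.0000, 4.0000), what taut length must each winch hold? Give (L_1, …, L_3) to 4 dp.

(5.0000, 4.1231, 3.0000)

cable 1: Δx=-5.0000, Δy=0.0000; L_1 = √(Δx²+Δy²) = 5.0000
cable 2: Δx=-1.0000, Δy=4.0000; L_2 = √(Δx²+Δy²) = 4.1231
cable 3: Δx=3.0000, Δy=0.0000; L_3 = √(Δx²+Δy²) = 3.0000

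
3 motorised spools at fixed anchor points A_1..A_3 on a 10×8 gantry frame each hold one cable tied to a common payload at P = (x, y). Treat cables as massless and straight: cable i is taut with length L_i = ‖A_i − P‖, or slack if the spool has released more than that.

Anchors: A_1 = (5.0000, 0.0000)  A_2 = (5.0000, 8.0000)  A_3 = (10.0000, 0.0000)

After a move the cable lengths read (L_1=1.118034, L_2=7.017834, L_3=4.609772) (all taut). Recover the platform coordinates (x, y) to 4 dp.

each cable: (A_i−P)·(A_i−P) = L_i²; let c_i = ‖A_i‖²−L_i²
c_1 = 25.0000+0.0000−1.2500 = 23.7500
row 1: 0.0000x − 16.0000y = -16.0000  (c_2=39.7500)
row 2: -10.0000x + 0.0000y = -55.0000  (c_3=78.7500)
Cramer on rows 1–2 → x = 5.5000, y = 1.0000

(5.5000, 1.0000)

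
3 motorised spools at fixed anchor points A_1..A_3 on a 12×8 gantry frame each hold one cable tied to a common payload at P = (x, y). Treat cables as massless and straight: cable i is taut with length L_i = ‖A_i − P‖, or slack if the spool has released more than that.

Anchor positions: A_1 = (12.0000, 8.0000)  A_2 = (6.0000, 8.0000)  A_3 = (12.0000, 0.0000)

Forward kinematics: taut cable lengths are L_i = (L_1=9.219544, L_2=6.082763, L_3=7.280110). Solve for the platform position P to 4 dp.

(5.0000, 2.0000)

circle eqns → linear via eq_j − eq_1; set q_j = A_j·A_j − L_j²
q_1 = 144.0000+64.0000−85.0000 = 123.0000
12.0000·x + 0.0000·y = q_1−q_2 = 60.0000
0.0000·x + 16.0000·y = q_1−q_3 = 32.0000
solve first two rows → x=5.0000, y=2.0000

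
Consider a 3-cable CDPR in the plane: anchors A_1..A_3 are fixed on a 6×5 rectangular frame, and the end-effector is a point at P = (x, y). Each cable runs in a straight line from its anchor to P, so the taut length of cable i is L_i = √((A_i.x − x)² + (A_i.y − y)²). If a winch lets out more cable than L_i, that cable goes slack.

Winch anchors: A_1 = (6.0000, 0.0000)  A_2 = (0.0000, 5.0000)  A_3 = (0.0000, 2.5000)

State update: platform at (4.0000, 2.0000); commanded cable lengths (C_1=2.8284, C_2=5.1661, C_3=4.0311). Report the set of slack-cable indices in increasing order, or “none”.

2

i=1: geometric 2.8284 vs commanded 2.8284 ⇒ taut
i=2: geometric 5.0000 vs commanded 5.1661 ⇒ slack
i=3: geometric 4.0311 vs commanded 4.0311 ⇒ taut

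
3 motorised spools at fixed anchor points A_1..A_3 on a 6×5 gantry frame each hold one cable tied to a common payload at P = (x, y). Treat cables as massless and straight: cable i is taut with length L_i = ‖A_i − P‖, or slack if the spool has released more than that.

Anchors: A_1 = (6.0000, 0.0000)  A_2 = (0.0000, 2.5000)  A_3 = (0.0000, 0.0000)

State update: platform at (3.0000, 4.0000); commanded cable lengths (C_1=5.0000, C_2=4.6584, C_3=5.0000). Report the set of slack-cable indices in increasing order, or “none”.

cable 1: L_1 = ‖A_1−P‖ = 5.0000;  C_1 = 5.0000 → taut
cable 2: L_2 = ‖A_2−P‖ = 3.3541;  C_2 = 4.6584 → slack
cable 3: L_3 = ‖A_3−P‖ = 5.0000;  C_3 = 5.0000 → taut

2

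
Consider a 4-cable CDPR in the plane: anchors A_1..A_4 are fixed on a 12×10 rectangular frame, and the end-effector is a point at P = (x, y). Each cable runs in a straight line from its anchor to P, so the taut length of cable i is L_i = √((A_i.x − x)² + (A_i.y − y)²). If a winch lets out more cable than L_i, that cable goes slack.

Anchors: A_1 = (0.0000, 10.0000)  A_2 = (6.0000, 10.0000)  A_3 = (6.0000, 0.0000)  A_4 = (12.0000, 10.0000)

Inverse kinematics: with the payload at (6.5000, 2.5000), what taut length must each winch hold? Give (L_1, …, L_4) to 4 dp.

L_1 = √((0.0000−6.5000)² + (10.0000−2.5000)²) = 9.9247
L_2 = √((6.0000−6.5000)² + (10.0000−2.5000)²) = 7.5166
L_3 = √((6.0000−6.5000)² + (0.0000−2.5000)²) = 2.5495
L_4 = √((12.0000−6.5000)² + (10.0000−2.5000)²) = 9.3005

(9.9247, 7.5166, 2.5495, 9.3005)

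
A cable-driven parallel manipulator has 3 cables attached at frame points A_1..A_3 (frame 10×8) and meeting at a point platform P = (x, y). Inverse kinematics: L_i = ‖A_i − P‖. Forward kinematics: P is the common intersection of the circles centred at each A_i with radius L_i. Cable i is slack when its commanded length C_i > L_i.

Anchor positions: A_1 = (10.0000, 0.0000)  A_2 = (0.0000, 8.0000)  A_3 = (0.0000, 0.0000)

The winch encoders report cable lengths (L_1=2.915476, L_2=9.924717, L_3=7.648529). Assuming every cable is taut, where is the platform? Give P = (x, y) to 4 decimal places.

(7.5000, 1.5000)

expand ‖A_i−P‖²=L_i² and subtract eq 1 (k_i ≔ ‖A_i‖²−L_i²)
k_1 = 100.0000+0.0000−8.5000 = 91.5000
eq1−eq2 → [20.0000  -16.0000]·P = 126.0000
eq1−eq3 → [20.0000  0.0000]·P = 150.0000
2×2 solve → P = (7.5000, 1.5000)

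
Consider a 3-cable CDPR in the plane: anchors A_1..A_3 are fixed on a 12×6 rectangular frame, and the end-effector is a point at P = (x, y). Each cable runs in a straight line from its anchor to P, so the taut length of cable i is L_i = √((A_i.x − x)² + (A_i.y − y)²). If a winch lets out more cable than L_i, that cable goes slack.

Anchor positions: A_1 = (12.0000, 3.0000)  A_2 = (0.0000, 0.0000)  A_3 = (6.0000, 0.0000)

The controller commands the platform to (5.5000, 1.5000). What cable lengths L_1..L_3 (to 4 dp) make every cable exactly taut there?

L_1: Δ = A_1−P = (6.5000, 1.5000) → ‖Δ‖ = √44.5000 = 6.6708
L_2: Δ = A_2−P = (-5.5000, -1.5000) → ‖Δ‖ = √32.5000 = 5.7009
L_3: Δ = A_3−P = (0.5000, -1.5000) → ‖Δ‖ = √2.5000 = 1.5811

(6.6708, 5.7009, 1.5811)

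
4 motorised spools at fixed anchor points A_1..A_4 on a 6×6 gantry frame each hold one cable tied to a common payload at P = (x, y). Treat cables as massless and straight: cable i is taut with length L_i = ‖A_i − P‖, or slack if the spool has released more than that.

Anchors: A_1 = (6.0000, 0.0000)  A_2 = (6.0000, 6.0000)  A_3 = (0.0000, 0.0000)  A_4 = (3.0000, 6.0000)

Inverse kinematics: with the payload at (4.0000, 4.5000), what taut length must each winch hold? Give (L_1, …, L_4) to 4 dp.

(4.9244, 2.5000, 6.0208, 1.8028)

L_1 = √((6.0000−4.0000)² + (0.0000−4.5000)²) = 4.9244
L_2 = √((6.0000−4.0000)² + (6.0000−4.5000)²) = 2.5000
L_3 = √((0.0000−4.0000)² + (0.0000−4.5000)²) = 6.0208
L_4 = √((3.0000−4.0000)² + (6.0000−4.5000)²) = 1.8028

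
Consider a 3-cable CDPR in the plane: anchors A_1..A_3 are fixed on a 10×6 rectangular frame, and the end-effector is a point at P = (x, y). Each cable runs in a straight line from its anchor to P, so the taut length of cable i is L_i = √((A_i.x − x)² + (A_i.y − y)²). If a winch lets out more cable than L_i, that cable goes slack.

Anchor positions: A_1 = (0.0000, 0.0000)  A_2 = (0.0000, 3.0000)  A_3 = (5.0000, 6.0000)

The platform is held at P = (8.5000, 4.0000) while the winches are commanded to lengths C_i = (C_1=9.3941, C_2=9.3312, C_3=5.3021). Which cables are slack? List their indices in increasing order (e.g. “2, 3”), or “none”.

cable 1: √((-8.5000)²+(-4.0000)²)=9.3941, C_1=9.3941: taut
cable 2: √((-8.5000)²+(-1.0000)²)=8.5586, C_2=9.3312: slack
cable 3: √((-3.5000)²+(2.0000)²)=4.0311, C_3=5.3021: slack

2, 3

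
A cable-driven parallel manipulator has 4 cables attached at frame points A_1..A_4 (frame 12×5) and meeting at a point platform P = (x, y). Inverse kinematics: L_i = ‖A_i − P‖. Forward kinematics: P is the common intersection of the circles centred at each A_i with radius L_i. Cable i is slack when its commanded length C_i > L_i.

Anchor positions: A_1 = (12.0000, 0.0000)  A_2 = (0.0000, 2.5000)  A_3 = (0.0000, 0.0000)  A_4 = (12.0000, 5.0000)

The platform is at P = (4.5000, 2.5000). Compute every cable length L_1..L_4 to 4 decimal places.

L_1: Δ = A_1−P = (7.5000, -2.5000) → ‖Δ‖ = √62.5000 = 7.9057
L_2: Δ = A_2−P = (-4.5000, 0.0000) → ‖Δ‖ = √20.2500 = 4.5000
L_3: Δ = A_3−P = (-4.5000, -2.5000) → ‖Δ‖ = √26.5000 = 5.1478
L_4: Δ = A_4−P = (7.5000, 2.5000) → ‖Δ‖ = √62.5000 = 7.9057

(7.9057, 4.5000, 5.1478, 7.9057)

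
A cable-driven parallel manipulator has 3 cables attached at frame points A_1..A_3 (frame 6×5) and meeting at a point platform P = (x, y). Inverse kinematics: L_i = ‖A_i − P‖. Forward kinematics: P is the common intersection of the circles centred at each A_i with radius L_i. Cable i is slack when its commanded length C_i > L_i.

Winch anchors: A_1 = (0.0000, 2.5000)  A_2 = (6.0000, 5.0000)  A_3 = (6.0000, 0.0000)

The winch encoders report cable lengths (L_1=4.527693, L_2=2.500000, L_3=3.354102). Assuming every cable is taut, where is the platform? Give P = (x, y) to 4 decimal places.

(4.5000, 3.0000)

expand ‖A_i−P‖²=L_i² and subtract eq 1 (c_i ≔ ‖A_i‖²−L_i²)
c_1 = 0.0000+6.2500−20.5000 = -14.2500
eq1−eq2 → [-12.0000  -5.0000]·P = -69.0000
eq1−eq3 → [-12.0000  5.0000]·P = -39.0000
2×2 solve → P = (4.5000, 3.0000)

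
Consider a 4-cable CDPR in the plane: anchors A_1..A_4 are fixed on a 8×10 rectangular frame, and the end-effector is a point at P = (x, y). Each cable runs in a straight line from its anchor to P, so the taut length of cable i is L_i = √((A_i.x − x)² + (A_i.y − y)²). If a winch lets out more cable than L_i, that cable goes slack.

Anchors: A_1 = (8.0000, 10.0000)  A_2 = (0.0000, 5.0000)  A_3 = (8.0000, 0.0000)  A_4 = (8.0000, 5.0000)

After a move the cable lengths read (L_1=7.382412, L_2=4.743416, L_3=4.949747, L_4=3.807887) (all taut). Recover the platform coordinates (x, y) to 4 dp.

expand ‖A_i−P‖²=L_i² and subtract eq 1 (q_i ≔ ‖A_i‖²−L_i²)
q_1 = 64.0000+100.0000−54.5000 = 109.5000
eq1−eq2 → [16.0000  10.0000]·P = 107.0000
eq1−eq3 → [0.0000  20.0000]·P = 70.0000
eq1−eq4 → [0.0000  10.0000]·P = 35.0000
2×2 solve → P = (4.5000, 3.5000)
check cable 4: ‖A_4−P‖² = 14.5000 ≈ L_4² = 14.5000 ✓

(4.5000, 3.5000)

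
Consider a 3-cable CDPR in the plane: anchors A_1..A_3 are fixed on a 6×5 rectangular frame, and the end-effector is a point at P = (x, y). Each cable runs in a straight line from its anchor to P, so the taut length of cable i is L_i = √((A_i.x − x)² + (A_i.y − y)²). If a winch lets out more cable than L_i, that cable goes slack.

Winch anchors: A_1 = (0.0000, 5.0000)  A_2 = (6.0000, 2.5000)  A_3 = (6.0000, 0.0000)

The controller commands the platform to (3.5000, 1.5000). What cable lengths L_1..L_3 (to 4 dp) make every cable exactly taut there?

(4.9497, 2.6926, 2.9155)

L_1 = √((0.0000−3.5000)² + (5.0000−1.5000)²) = 4.9497
L_2 = √((6.0000−3.5000)² + (2.5000−1.5000)²) = 2.6926
L_3 = √((6.0000−3.5000)² + (0.0000−1.5000)²) = 2.9155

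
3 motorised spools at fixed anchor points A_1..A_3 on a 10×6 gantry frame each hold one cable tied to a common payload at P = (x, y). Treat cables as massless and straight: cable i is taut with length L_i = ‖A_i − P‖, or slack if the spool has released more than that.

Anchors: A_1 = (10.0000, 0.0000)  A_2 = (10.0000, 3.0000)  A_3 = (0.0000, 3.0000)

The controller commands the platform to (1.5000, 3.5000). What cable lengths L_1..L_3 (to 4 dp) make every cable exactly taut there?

(9.1924, 8.5147, 1.5811)

L_1 = √((10.0000−1.5000)² + (0.0000−3.5000)²) = 9.1924
L_2 = √((10.0000−1.5000)² + (3.0000−3.5000)²) = 8.5147
L_3 = √((0.0000−1.5000)² + (3.0000−3.5000)²) = 1.5811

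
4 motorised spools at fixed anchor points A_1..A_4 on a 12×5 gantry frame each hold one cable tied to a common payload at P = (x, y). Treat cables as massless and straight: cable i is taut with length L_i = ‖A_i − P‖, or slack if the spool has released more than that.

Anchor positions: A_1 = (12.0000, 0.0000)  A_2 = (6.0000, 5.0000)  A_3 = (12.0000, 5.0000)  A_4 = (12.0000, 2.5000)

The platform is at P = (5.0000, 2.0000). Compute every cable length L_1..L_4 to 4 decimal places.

(7.2801, 3.1623, 7.6158, 7.0178)

L_1 = √((12.0000−5.0000)² + (0.0000−2.0000)²) = 7.2801
L_2 = √((6.0000−5.0000)² + (5.0000−2.0000)²) = 3.1623
L_3 = √((12.0000−5.0000)² + (5.0000−2.0000)²) = 7.6158
L_4 = √((12.0000−5.0000)² + (2.5000−2.0000)²) = 7.0178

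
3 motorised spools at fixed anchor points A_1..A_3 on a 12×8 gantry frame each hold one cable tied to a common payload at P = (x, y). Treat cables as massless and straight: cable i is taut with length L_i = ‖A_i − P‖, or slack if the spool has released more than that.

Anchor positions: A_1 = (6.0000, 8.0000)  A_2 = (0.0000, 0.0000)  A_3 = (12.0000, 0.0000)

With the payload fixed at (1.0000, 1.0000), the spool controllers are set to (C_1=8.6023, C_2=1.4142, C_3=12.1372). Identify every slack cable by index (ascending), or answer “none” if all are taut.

3

cable 1: √((5.0000)²+(7.0000)²)=8.6023, C_1=8.6023: taut
cable 2: √((-1.0000)²+(-1.0000)²)=1.4142, C_2=1.4142: taut
cable 3: √((11.0000)²+(-1.0000)²)=11.0454, C_3=12.1372: slack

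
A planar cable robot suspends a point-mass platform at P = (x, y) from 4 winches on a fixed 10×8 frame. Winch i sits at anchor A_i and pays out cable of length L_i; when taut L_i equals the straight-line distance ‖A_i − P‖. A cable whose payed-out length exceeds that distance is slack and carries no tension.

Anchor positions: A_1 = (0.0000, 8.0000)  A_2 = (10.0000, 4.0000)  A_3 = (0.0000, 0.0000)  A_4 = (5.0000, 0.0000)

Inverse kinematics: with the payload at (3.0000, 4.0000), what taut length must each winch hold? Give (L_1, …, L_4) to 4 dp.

L_1 = √((0.0000−3.0000)² + (8.0000−4.0000)²) = 5.0000
L_2 = √((10.0000−3.0000)² + (4.0000−4.0000)²) = 7.0000
L_3 = √((0.0000−3.0000)² + (0.0000−4.0000)²) = 5.0000
L_4 = √((5.0000−3.0000)² + (0.0000−4.0000)²) = 4.4721

(5.0000, 7.0000, 5.0000, 4.4721)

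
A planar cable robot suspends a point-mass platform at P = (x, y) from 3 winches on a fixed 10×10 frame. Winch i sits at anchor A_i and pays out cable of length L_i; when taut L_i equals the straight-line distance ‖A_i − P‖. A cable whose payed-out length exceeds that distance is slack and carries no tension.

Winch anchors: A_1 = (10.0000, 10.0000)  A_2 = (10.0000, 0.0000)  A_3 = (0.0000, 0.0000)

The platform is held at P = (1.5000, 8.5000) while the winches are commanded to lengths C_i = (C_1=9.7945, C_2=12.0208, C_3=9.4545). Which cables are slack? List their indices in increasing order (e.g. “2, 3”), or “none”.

cable 1: L_1 = ‖A_1−P‖ = 8.6313;  C_1 = 9.7945 → slack
cable 2: L_2 = ‖A_2−P‖ = 12.0208;  C_2 = 12.0208 → taut
cable 3: L_3 = ‖A_3−P‖ = 8.6313;  C_3 = 9.4545 → slack

1, 3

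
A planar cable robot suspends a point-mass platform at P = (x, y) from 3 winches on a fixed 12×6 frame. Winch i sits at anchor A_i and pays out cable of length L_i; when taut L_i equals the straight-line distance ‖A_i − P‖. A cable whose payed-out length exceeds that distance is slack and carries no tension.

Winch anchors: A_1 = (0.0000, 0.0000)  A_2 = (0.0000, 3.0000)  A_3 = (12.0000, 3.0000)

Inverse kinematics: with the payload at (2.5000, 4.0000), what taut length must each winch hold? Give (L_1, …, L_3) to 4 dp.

(4.7170, 2.6926, 9.5525)

cable 1: Δx=-2.5000, Δy=-4.0000; L_1 = √(Δx²+Δy²) = 4.7170
cable 2: Δx=-2.5000, Δy=-1.0000; L_2 = √(Δx²+Δy²) = 2.6926
cable 3: Δx=9.5000, Δy=-1.0000; L_3 = √(Δx²+Δy²) = 9.5525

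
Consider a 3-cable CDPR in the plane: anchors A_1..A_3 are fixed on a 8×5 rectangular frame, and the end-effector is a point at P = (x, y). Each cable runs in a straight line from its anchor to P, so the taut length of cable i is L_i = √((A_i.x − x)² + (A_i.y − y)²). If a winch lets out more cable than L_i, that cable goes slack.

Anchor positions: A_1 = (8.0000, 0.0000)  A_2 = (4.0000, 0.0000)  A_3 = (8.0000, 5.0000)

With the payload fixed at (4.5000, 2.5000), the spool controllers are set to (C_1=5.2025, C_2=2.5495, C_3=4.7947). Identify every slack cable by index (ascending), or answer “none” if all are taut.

cable 1: L_1 = ‖A_1−P‖ = 4.3012;  C_1 = 5.2025 → slack
cable 2: L_2 = ‖A_2−P‖ = 2.5495;  C_2 = 2.5495 → taut
cable 3: L_3 = ‖A_3−P‖ = 4.3012;  C_3 = 4.7947 → slack

1, 3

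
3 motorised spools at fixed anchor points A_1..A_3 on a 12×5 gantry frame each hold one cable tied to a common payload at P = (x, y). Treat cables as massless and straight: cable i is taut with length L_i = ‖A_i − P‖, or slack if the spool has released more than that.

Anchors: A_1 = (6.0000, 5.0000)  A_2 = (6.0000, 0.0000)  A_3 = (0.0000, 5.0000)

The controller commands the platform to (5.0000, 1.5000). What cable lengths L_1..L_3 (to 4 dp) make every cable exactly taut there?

cable 1: Δx=1.0000, Δy=3.5000; L_1 = √(Δx²+Δy²) = 3.6401
cable 2: Δx=1.0000, Δy=-1.5000; L_2 = √(Δx²+Δy²) = 1.8028
cable 3: Δx=-5.0000, Δy=3.5000; L_3 = √(Δx²+Δy²) = 6.1033

(3.6401, 1.8028, 6.1033)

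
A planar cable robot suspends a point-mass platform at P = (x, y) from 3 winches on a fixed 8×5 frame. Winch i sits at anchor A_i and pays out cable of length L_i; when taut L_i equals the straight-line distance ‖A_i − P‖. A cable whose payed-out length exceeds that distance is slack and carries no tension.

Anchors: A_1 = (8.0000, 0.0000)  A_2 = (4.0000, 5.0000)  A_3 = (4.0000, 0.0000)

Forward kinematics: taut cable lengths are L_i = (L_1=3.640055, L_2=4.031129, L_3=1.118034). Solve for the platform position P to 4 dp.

circle eqns → linear via eq_j − eq_1; set c_j = A_j·A_j − L_j²
c_1 = 64.0000+0.0000−13.2500 = 50.7500
8.0000·x − 10.0000·y = c_1−c_2 = 26.0000
8.0000·x + 0.0000·y = c_1−c_3 = 36.0000
solve first two rows → x=4.5000, y=1.0000

(4.5000, 1.0000)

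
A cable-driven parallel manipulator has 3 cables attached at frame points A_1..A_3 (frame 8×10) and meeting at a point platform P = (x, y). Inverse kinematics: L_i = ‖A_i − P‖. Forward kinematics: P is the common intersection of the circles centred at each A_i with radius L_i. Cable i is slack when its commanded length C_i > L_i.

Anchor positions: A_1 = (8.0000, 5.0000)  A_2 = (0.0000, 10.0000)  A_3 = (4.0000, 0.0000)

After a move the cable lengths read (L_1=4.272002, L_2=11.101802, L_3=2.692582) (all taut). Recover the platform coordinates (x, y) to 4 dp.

circle eqns → linear via eq_j − eq_1; set c_j = A_j·A_j − L_j²
c_1 = 64.0000+25.0000−18.2500 = 70.7500
16.0000·x − 10.0000·y = c_1−c_2 = 94.0000
8.0000·x + 10.0000·y = c_1−c_3 = 62.0000
solve first two rows → x=6.5000, y=1.0000

(6.5000, 1.0000)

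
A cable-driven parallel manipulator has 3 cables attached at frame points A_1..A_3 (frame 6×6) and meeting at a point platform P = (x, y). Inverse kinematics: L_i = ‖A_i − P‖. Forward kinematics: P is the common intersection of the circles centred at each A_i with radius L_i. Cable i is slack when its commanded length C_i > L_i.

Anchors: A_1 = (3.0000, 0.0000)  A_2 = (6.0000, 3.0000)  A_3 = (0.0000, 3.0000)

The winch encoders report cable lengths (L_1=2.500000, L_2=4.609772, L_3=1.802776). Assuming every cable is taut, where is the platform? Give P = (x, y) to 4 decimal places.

(1.5000, 2.0000)

circle eqns → linear via eq_j − eq_1; set c_j = A_j·A_j − L_j²
c_1 = 9.0000+0.0000−6.2500 = 2.7500
-6.0000·x − 6.0000·y = c_1−c_2 = -21.0000
6.0000·x − 6.0000·y = c_1−c_3 = -3.0000
solve first two rows → x=1.5000, y=2.0000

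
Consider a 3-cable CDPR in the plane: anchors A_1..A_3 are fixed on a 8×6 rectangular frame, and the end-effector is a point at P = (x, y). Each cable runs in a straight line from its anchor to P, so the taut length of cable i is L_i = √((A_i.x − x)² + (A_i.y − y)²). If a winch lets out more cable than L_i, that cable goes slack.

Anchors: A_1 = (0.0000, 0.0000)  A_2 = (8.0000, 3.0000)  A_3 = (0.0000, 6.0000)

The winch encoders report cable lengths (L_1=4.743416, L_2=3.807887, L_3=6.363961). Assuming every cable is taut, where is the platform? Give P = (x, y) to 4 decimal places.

expand ‖A_i−P‖²=L_i² and subtract eq 1 (k_i ≔ ‖A_i‖²−L_i²)
k_1 = 0.0000+0.0000−22.5000 = -22.5000
eq1−eq2 → [-16.0000  -6.0000]·P = -81.0000
eq1−eq3 → [0.0000  -12.0000]·P = -18.0000
2×2 solve → P = (4.5000, 1.5000)

(4.5000, 1.5000)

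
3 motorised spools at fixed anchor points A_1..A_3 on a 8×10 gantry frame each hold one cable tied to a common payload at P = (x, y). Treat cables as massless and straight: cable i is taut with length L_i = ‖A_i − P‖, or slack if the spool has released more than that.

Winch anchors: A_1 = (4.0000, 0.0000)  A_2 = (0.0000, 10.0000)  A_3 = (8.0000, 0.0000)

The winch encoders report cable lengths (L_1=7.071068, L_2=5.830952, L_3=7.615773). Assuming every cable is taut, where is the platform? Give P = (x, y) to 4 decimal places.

each cable: (A_i−P)·(A_i−P) = L_i²; let q_i = ‖A_i‖²−L_i²
q_1 = 16.0000+0.0000−50.0000 = -34.0000
row 1: 8.0000x − 20.0000y = -100.0000  (q_2=66.0000)
row 2: -8.0000x + 0.0000y = -40.0000  (q_3=6.0000)
Cramer on rows 1–2 → x = 5.0000, y = 7.0000

(5.0000, 7.0000)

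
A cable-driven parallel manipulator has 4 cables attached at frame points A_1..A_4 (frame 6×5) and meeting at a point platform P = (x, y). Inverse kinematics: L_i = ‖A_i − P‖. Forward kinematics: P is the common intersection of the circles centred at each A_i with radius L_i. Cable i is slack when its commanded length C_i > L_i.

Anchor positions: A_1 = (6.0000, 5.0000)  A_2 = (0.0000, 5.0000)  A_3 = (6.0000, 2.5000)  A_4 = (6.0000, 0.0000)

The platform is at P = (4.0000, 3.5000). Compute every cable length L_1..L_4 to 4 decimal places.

L_1: Δ = A_1−P = (2.0000, 1.5000) → ‖Δ‖ = √6.2500 = 2.5000
L_2: Δ = A_2−P = (-4.0000, 1.5000) → ‖Δ‖ = √18.2500 = 4.2720
L_3: Δ = A_3−P = (2.0000, -1.0000) → ‖Δ‖ = √5.0000 = 2.2361
L_4: Δ = A_4−P = (2.0000, -3.5000) → ‖Δ‖ = √16.2500 = 4.0311

(2.5000, 4.2720, 2.2361, 4.0311)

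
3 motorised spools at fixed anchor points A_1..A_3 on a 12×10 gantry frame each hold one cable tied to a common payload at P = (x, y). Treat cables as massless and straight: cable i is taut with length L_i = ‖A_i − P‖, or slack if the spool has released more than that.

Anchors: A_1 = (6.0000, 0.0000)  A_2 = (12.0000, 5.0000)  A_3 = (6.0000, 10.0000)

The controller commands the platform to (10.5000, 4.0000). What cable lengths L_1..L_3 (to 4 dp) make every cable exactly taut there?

(6.0208, 1.8028, 7.5000)

cable 1: Δx=-4.5000, Δy=-4.0000; L_1 = √(Δx²+Δy²) = 6.0208
cable 2: Δx=1.5000, Δy=1.0000; L_2 = √(Δx²+Δy²) = 1.8028
cable 3: Δx=-4.5000, Δy=6.0000; L_3 = √(Δx²+Δy²) = 7.5000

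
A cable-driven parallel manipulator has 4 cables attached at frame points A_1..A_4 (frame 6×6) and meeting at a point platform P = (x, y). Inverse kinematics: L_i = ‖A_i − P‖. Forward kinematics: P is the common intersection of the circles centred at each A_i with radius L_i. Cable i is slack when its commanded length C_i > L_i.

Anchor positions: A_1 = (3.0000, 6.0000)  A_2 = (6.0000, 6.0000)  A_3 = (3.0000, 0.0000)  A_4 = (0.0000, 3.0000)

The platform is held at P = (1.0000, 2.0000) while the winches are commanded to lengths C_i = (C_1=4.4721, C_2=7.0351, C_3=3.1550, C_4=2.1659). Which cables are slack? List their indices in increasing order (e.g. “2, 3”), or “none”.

2, 3, 4

cable 1: L_1 = ‖A_1−P‖ = 4.4721;  C_1 = 4.4721 → taut
cable 2: L_2 = ‖A_2−P‖ = 6.4031;  C_2 = 7.0351 → slack
cable 3: L_3 = ‖A_3−P‖ = 2.8284;  C_3 = 3.1550 → slack
cable 4: L_4 = ‖A_4−P‖ = 1.4142;  C_4 = 2.1659 → slack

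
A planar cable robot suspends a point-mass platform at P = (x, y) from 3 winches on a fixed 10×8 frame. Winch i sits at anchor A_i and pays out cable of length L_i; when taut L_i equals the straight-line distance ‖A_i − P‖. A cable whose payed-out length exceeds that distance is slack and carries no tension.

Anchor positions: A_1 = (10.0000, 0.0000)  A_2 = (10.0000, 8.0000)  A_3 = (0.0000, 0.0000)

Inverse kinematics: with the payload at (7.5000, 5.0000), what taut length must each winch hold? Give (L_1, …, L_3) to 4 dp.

L_1: Δ = A_1−P = (2.5000, -5.0000) → ‖Δ‖ = √31.2500 = 5.5902
L_2: Δ = A_2−P = (2.5000, 3.0000) → ‖Δ‖ = √15.2500 = 3.9051
L_3: Δ = A_3−P = (-7.5000, -5.0000) → ‖Δ‖ = √81.2500 = 9.0139

(5.5902, 3.9051, 9.0139)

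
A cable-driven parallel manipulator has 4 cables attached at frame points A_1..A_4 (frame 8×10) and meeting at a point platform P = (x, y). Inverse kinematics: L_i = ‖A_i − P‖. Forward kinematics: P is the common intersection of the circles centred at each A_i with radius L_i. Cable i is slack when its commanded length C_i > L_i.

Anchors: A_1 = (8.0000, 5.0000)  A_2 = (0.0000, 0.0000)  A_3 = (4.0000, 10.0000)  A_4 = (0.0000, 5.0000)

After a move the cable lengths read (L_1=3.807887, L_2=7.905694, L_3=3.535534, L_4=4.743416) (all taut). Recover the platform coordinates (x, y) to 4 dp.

(4.5000, 6.5000)

circle eqns → linear via eq_j − eq_1; set q_j = A_j·A_j − L_j²
q_1 = 64.0000+25.0000−14.5000 = 74.5000
16.0000·x + 10.0000·y = q_1−q_2 = 137.0000
8.0000·x − 10.0000·y = q_1−q_3 = -29.0000
16.0000·x + 0.0000·y = q_1−q_4 = 72.0000
solve first two rows → x=4.5000, y=6.5000
check cable 4: ‖A_4−P‖² = 22.5000 ≈ L_4² = 22.5000 ✓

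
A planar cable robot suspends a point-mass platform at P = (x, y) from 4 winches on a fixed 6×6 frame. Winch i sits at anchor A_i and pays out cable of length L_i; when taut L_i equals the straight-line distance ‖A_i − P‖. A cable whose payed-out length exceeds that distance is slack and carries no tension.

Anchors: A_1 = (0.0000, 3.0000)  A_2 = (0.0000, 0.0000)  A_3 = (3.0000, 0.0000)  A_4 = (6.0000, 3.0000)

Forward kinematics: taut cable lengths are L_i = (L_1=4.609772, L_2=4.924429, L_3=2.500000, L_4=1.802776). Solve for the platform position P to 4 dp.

expand ‖A_i−P‖²=L_i² and subtract eq 1 (k_i ≔ ‖A_i‖²−L_i²)
k_1 = 0.0000+9.0000−21.2500 = -12.2500
eq1−eq2 → [0.0000  6.0000]·P = 12.0000
eq1−eq3 → [-6.0000  6.0000]·P = -15.0000
eq1−eq4 → [-12.0000  0.0000]·P = -54.0000
2×2 solve → P = (4.5000, 2.0000)
check cable 4: ‖A_4−P‖² = 3.2500 ≈ L_4² = 3.2500 ✓

(4.5000, 2.0000)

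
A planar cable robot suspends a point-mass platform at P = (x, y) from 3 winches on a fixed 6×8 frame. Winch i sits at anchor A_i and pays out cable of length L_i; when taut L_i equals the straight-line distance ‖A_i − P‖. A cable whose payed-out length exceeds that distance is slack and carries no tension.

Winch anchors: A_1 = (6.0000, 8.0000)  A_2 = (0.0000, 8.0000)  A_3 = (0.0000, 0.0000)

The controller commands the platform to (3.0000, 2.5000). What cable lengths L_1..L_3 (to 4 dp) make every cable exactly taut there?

(6.2650, 6.2650, 3.9051)

cable 1: Δx=3.0000, Δy=5.5000; L_1 = √(Δx²+Δy²) = 6.2650
cable 2: Δx=-3.0000, Δy=5.5000; L_2 = √(Δx²+Δy²) = 6.2650
cable 3: Δx=-3.0000, Δy=-2.5000; L_3 = √(Δx²+Δy²) = 3.9051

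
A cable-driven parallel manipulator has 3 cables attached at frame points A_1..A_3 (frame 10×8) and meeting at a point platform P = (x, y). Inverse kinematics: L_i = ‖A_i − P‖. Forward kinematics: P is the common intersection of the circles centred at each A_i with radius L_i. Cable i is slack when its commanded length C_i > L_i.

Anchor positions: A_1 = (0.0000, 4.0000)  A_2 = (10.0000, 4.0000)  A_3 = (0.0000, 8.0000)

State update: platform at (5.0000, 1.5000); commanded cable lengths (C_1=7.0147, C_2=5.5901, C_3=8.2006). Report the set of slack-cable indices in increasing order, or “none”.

i=1: geometric 5.5902 vs commanded 7.0147 ⇒ slack
i=2: geometric 5.5902 vs commanded 5.5901 ⇒ taut
i=3: geometric 8.2006 vs commanded 8.2006 ⇒ taut

1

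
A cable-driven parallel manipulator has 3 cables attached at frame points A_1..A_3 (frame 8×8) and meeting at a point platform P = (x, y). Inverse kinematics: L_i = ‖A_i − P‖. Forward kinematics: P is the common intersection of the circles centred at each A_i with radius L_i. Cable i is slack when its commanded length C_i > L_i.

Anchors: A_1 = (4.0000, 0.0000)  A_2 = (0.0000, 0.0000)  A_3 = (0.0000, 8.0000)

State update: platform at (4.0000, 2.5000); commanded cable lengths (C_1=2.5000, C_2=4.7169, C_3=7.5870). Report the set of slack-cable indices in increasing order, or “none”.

3

i=1: geometric 2.5000 vs commanded 2.5000 ⇒ taut
i=2: geometric 4.7170 vs commanded 4.7169 ⇒ taut
i=3: geometric 6.8007 vs commanded 7.5870 ⇒ slack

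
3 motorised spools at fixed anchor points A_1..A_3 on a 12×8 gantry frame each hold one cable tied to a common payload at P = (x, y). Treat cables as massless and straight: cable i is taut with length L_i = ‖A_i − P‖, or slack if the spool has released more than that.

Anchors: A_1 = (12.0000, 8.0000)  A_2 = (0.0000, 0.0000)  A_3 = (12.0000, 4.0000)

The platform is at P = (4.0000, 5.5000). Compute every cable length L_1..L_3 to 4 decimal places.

L_1: Δ = A_1−P = (8.0000, 2.5000) → ‖Δ‖ = √70.2500 = 8.3815
L_2: Δ = A_2−P = (-4.0000, -5.5000) → ‖Δ‖ = √46.2500 = 6.8007
L_3: Δ = A_3−P = (8.0000, -1.5000) → ‖Δ‖ = √66.2500 = 8.1394

(8.3815, 6.8007, 8.1394)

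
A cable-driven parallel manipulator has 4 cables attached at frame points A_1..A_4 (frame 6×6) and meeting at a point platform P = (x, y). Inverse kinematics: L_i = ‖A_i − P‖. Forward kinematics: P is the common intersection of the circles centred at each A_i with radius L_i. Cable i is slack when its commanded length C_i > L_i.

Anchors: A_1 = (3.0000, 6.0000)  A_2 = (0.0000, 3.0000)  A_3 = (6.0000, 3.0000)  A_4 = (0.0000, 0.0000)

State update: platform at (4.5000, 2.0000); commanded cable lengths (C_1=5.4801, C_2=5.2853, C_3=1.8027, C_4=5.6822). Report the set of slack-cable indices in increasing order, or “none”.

1, 2, 4

cable 1: √((-1.5000)²+(4.0000)²)=4.2720, C_1=5.4801: slack
cable 2: √((-4.5000)²+(1.0000)²)=4.6098, C_2=5.2853: slack
cable 3: √((1.5000)²+(1.0000)²)=1.8028, C_3=1.8027: taut
cable 4: √((-4.5000)²+(-2.0000)²)=4.9244, C_4=5.6822: slack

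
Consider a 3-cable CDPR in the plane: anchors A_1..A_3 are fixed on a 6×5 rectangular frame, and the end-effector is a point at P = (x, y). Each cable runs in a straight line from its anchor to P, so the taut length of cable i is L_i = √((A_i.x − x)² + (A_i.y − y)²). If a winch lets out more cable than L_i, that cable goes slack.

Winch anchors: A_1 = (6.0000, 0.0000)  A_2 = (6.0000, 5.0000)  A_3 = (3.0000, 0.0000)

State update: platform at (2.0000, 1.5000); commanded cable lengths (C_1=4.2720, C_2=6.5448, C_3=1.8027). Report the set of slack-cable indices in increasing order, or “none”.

2

i=1: geometric 4.2720 vs commanded 4.2720 ⇒ taut
i=2: geometric 5.3151 vs commanded 6.5448 ⇒ slack
i=3: geometric 1.8028 vs commanded 1.8027 ⇒ taut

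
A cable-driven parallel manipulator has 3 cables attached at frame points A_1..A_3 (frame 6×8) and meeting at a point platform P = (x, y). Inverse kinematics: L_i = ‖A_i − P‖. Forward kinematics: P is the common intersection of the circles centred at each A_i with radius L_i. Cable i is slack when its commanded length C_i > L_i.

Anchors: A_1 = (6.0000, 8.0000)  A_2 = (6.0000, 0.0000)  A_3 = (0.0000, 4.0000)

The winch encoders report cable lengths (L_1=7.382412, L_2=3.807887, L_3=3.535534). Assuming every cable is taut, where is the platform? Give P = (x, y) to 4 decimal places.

circle eqns → linear via eq_j − eq_1; set k_j = A_j·A_j − L_j²
k_1 = 36.0000+64.0000−54.5000 = 45.5000
0.0000·x + 16.0000·y = k_1−k_2 = 24.0000
12.0000·x + 8.0000·y = k_1−k_3 = 42.0000
solve first two rows → x=2.5000, y=1.5000

(2.5000, 1.5000)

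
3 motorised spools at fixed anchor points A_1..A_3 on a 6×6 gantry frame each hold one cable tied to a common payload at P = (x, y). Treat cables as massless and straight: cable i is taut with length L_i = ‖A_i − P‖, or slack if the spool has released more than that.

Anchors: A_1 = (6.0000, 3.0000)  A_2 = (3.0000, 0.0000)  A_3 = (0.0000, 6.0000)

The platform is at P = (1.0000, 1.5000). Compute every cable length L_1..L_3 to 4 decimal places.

(5.2202, 2.5000, 4.6098)

L_1: Δ = A_1−P = (5.0000, 1.5000) → ‖Δ‖ = √27.2500 = 5.2202
L_2: Δ = A_2−P = (2.0000, -1.5000) → ‖Δ‖ = √6.2500 = 2.5000
L_3: Δ = A_3−P = (-1.0000, 4.5000) → ‖Δ‖ = √21.2500 = 4.6098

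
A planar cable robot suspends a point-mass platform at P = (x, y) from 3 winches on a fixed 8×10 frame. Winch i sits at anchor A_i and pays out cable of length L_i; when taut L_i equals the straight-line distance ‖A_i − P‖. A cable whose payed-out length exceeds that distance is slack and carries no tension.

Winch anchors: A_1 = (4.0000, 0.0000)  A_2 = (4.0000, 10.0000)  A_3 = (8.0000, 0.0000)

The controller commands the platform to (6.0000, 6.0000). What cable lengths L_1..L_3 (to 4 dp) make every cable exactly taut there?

L_1: Δ = A_1−P = (-2.0000, -6.0000) → ‖Δ‖ = √40.0000 = 6.3246
L_2: Δ = A_2−P = (-2.0000, 4.0000) → ‖Δ‖ = √20.0000 = 4.4721
L_3: Δ = A_3−P = (2.0000, -6.0000) → ‖Δ‖ = √40.0000 = 6.3246

(6.3246, 4.4721, 6.3246)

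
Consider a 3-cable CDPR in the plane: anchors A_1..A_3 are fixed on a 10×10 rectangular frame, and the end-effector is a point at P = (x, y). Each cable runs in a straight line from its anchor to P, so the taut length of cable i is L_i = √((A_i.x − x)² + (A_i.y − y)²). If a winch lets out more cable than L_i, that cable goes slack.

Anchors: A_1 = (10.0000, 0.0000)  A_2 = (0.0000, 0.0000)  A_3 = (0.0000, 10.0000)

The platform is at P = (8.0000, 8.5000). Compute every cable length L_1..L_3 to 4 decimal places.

cable 1: Δx=2.0000, Δy=-8.5000; L_1 = √(Δx²+Δy²) = 8.7321
cable 2: Δx=-8.0000, Δy=-8.5000; L_2 = √(Δx²+Δy²) = 11.6726
cable 3: Δx=-8.0000, Δy=1.5000; L_3 = √(Δx²+Δy²) = 8.1394

(8.7321, 11.6726, 8.1394)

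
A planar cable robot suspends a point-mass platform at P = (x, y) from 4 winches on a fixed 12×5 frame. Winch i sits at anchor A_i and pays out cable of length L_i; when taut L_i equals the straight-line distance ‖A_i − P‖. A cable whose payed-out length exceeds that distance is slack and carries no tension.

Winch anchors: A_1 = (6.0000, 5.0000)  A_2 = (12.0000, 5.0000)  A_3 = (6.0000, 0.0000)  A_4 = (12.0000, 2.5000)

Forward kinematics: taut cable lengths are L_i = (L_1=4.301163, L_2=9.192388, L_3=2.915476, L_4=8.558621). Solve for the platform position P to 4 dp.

circle eqns → linear via eq_j − eq_1; set k_j = A_j·A_j − L_j²
k_1 = 36.0000+25.0000−18.5000 = 42.5000
-12.0000·x + 0.0000·y = k_1−k_2 = -42.0000
0.0000·x + 10.0000·y = k_1−k_3 = 15.0000
-12.0000·x + 5.0000·y = k_1−k_4 = -34.5000
solve first two rows → x=3.5000, y=1.5000
check cable 4: ‖A_4−P‖² = 73.2500 ≈ L_4² = 73.2500 ✓

(3.5000, 1.5000)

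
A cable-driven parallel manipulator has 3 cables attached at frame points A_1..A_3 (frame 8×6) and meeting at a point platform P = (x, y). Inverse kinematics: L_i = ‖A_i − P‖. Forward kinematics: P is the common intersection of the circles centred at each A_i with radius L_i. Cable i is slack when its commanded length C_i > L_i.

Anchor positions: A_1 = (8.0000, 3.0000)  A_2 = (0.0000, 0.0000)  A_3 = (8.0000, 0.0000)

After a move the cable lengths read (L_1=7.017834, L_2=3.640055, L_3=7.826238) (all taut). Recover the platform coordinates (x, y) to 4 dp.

(1.0000, 3.5000)

each cable: (A_i−P)·(A_i−P) = L_i²; let k_i = ‖A_i‖²−L_i²
k_1 = 64.0000+9.0000−49.2500 = 23.7500
row 1: 16.0000x + 6.0000y = 37.0000  (k_2=-13.2500)
row 2: 0.0000x + 6.0000y = 21.0000  (k_3=2.7500)
Cramer on rows 1–2 → x = 1.0000, y = 3.5000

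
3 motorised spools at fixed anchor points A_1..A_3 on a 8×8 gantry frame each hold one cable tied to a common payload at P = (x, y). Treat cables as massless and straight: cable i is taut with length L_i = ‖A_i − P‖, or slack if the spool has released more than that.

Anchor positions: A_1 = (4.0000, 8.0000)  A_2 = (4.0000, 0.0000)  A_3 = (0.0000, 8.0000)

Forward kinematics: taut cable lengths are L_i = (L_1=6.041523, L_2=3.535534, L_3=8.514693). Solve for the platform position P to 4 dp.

(6.5000, 2.5000)

circle eqns → linear via eq_j − eq_1; set q_j = A_j·A_j − L_j²
q_1 = 16.0000+64.0000−36.5000 = 43.5000
0.0000·x + 16.0000·y = q_1−q_2 = 40.0000
8.0000·x + 0.0000·y = q_1−q_3 = 52.0000
solve first two rows → x=6.5000, y=2.5000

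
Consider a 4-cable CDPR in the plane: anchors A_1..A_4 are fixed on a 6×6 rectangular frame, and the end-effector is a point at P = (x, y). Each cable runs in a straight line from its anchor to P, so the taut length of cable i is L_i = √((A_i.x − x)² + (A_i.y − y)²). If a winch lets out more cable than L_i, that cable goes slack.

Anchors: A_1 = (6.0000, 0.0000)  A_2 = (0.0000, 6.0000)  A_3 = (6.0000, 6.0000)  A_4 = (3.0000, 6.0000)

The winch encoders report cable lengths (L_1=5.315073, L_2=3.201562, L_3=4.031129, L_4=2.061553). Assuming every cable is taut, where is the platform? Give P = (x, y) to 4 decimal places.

expand ‖A_i−P‖²=L_i² and subtract eq 1 (q_i ≔ ‖A_i‖²−L_i²)
q_1 = 36.0000+0.0000−28.2500 = 7.7500
eq1−eq2 → [12.0000  -12.0000]·P = -18.0000
eq1−eq3 → [0.0000  -12.0000]·P = -48.0000
eq1−eq4 → [6.0000  -12.0000]·P = -33.0000
2×2 solve → P = (2.5000, 4.0000)
check cable 4: ‖A_4−P‖² = 4.2500 ≈ L_4² = 4.2500 ✓

(2.5000, 4.0000)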